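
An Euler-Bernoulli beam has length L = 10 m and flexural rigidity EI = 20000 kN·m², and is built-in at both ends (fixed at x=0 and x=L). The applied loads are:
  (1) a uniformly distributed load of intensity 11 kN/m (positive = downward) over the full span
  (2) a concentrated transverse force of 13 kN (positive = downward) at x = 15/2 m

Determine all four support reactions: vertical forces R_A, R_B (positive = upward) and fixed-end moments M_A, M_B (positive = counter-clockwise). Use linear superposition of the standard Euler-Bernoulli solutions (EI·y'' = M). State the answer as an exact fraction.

Load 1 — uniform load w=11 kN/m over full span:
  R_A = wL/2 = 11·10/2 = 55 kN
  M_A = wL²/12 = 11·10²/12 = 275/3 kN·m
  R_B = wL/2 = 11·10/2 = 55 kN
  M_B = -wL²/12 = -11·10²/12 = -275/3 kN·m
Load 2 — point force P=13 kN at a=15/2 m (b=L-a=5/2):
  R_A = Pb²(3a+b)/L³ = 13·(5/2)²·(3·(15/2)+(5/2))/10³ = 65/32 kN
  M_A = Pab²/L² = 13·(15/2)·(5/2)²/10² = 195/32 kN·m
  R_B = Pa²(a+3b)/L³ = 13·(15/2)²·((15/2)+3·(5/2))/10³ = 351/32 kN
  M_B = -Pa²b/L² = -13·(15/2)²·(5/2)/10² = -585/32 kN·m
Superposition: R_A = 1825/32 kN, M_A = 9385/96 kN·m, R_B = 2111/32 kN, M_B = -10555/96 kN·m

R_A = 1825/32 kN, M_A = 9385/96 kN·m, R_B = 2111/32 kN, M_B = -10555/96 kN·m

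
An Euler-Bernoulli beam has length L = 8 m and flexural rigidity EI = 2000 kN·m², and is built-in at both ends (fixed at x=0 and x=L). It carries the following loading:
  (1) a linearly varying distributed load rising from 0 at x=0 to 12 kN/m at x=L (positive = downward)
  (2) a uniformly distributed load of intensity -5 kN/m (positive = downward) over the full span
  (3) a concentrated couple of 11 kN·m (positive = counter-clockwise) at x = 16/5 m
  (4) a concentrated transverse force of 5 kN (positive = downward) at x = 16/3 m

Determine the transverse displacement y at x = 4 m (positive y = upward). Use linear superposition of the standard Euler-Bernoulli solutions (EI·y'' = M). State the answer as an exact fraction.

Load 1 — triangular load w₀=12 kN/m (0→w₀ over full span):
  y_1 = -w₀x²(L-x)²(x+2L)/(120LEI) = -12·4²·(8-4)²·(4+2·8)/(120·8·2000) = -4/125 m
Load 2 — uniform load w=-5 kN/m over full span:
  y_2 = -wx²(L-x)²/(24EI) = -(-5)·4²·(8-4)²/(24·2000) = 2/75 m
Load 3 — applied couple M₀=11 kN·m at a=16/5 m (b=L-a=24/5):
  y_3 = (R_Ax³/6 - M_Ax²/2 - M₀(x-a)²/2)/EI  [x>a] with R_A=99/50, M_A=33/25 = ((99/50)·4³/6 - (33/25)·4²/2 - 11·(4-(16/5))²/2)/2000 = 11/3125 m
Load 4 — point force P=5 kN at a=16/3 m (b=L-a=8/3):
  y_4 = -Pb²x²(3aL-(3a+b)x)/(6L³EI)  [x≤a] = -5·(8/3)²·4²·(3·(16/3)·8-(3·(16/3)+(8/3))·4)/(6·8³·2000) = -2/405 m
Superposition: y = Σ y_i = -1709/253125 m ≈ -0.006752 m

y(4) = -1709/253125 m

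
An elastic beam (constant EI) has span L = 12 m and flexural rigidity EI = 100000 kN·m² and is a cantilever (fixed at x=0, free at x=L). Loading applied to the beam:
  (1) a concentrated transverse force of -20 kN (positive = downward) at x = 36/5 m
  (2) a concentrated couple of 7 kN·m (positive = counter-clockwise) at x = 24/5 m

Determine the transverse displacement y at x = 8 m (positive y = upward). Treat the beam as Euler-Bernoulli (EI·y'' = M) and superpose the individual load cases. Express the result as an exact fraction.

Load 1 — point force P=-20 kN at a=36/5 m (b=L-a=24/5):
  y_1 = -Pa²(3x-a)/(6EI)  [x>a] = -(-20)·(36/5)²·(3·8-(36/5))/(6·100000) = 2268/78125 m
Load 2 — applied couple M₀=7 kN·m at a=24/5 m (b=L-a=36/5):
  y_2 = M₀a(2x-a)/(2EI)  [x>a] = 7·(24/5)·(2·8-(24/5))/(2·100000) = 147/78125 m
Superposition: y = Σ y_i = 483/15625 m ≈ 0.030912 m

y(8) = 483/15625 m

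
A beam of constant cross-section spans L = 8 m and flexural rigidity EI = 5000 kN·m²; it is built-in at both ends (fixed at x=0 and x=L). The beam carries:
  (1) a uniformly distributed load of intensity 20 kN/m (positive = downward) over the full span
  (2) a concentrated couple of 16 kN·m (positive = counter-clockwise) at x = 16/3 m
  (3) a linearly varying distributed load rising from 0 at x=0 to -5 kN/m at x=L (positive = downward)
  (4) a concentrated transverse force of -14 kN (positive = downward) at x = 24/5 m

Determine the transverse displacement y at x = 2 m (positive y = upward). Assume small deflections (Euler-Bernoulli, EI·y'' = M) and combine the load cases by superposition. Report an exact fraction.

y(2) = -8881/450000 m

Load 1 — uniform load w=20 kN/m over full span:
  y_1 = -wx²(L-x)²/(24EI) = -20·2²·(8-2)²/(24·5000) = -3/125 m
Load 2 — applied couple M₀=16 kN·m at a=16/3 m (b=L-a=8/3):
  y_2 = (R_Ax³/6 - M_Ax²/2)/EI  [x≤a] with R_A=8/3, M_A=16/3 = ((8/3)·2³/6 - (16/3)·2²/2)/5000 = -8/5625 m
Load 3 — triangular load w₀=-5 kN/m (0→w₀ over full span):
  y_3 = -w₀x²(L-x)²(x+2L)/(120LEI) = -(-5)·2²·(8-2)²·(2+2·8)/(120·8·5000) = 27/10000 m
Load 4 — point force P=-14 kN at a=24/5 m (b=L-a=16/5):
  y_4 = -Pb²x²(3aL-(3a+b)x)/(6L³EI)  [x≤a] = -(-14)·(16/5)²·2²·(3·(24/5)·8-(3·(24/5)+(16/5))·2)/(6·8³·5000) = 28/9375 m
Superposition: y = Σ y_i = -8881/450000 m ≈ -0.019736 m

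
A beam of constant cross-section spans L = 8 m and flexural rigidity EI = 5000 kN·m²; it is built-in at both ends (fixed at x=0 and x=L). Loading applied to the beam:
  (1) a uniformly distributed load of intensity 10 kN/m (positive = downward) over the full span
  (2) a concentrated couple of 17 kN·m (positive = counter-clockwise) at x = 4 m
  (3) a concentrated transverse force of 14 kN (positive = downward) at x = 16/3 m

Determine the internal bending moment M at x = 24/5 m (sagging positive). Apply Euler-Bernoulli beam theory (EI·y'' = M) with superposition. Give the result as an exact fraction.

Load 1 — uniform load w=10 kN/m over full span:
  M_1 = wLx/2 - wL²/12 - wx²/2 = 10·8·(24/5)/2 - 10·8²/12 - 10·(24/5)²/2 = 352/15 kN·m
Load 2 — applied couple M₀=17 kN·m at a=4 m (b=L-a=4):
  M_2 = R_Ax - M_A - M₀  [x>a] with R_A=51/16, M_A=17/4 = (51/16)·(24/5) - (17/4) - 17 = -119/20 kN·m
Load 3 — point force P=14 kN at a=16/3 m (b=L-a=8/3):
  M_3 = Pb²(3a+b)x/L³ - Pab²/L²  [x≤a] = 14·(8/3)²·(3·(16/3)+(8/3))·(24/5)/8³ - 14·(16/3)·(8/3)²/8² = 1232/135 kN·m
Superposition: M = Σ M_i = 14387/540 kN·m ≈ 26.642593 kN·m

M(24/5) = 14387/540 kN·m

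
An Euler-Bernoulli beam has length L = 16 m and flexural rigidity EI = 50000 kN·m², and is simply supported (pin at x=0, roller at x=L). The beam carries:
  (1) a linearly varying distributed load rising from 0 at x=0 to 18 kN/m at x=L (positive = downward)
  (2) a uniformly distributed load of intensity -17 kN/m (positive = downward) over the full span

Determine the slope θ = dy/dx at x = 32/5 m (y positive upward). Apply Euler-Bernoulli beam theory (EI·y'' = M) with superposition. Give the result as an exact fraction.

θ(32/5) = 38624/5859375 rad

Load 1 — triangular load w₀=18 kN/m (0→w₀ over full span):
  θ_1 = -w₀(7L⁴-30L²x²+15x⁴)/(360LEI) = -18·(7·16⁴-30·16²·(32/5)²+15·(32/5)⁴)/(360·16·50000) = -20672/1953125 rad
Load 2 — uniform load w=-17 kN/m over full span:
  θ_2 = -w(L³-6Lx²+4x³)/(24EI) = -(-17)·(16³-6·16·(32/5)²+4·(32/5)³)/(24·50000) = 20128/1171875 rad
Superposition: θ = Σ θ_i = 38624/5859375 rad ≈ 0.006592 rad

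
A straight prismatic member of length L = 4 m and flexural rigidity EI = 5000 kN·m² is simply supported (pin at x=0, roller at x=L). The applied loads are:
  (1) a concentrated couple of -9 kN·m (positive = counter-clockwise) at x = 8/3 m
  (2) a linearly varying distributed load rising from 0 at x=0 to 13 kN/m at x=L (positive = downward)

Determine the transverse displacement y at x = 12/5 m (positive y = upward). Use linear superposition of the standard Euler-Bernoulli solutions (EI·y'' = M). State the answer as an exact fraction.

y(12/5) = -97261/29296875 m

Load 1 — applied couple M₀=-9 kN·m at a=8/3 m (b=L-a=4/3):
  y_1 = (M₀x³/(6L)+C₁x)/EI  [x≤a] with C₁=M₀(3b²-L²)/(6L)=4 = ((-9)·(12/5)³/(6·4)+4·(12/5))/5000 = 69/78125 m
Load 2 — triangular load w₀=13 kN/m (0→w₀ over full span):
  y_2 = -w₀x(7L⁴-10L²x²+3x⁴)/(360LEI) = -13·(12/5)·(7·4⁴-10·4²·(12/5)²+3·(12/5)⁴)/(360·4·5000) = -123136/29296875 m
Superposition: y = Σ y_i = -97261/29296875 m ≈ -0.003320 m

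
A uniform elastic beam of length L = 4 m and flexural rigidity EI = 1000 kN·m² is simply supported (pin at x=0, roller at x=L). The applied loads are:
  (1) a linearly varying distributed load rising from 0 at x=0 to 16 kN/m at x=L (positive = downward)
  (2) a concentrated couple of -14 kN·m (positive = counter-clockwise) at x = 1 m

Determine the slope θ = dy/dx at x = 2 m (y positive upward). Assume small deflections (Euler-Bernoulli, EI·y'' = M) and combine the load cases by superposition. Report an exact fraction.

θ(2) = -119/180000 rad

Load 1 — triangular load w₀=16 kN/m (0→w₀ over full span):
  θ_1 = -w₀(7L⁴-30L²x²+15x⁴)/(360LEI) = -16·(7·4⁴-30·4²·2²+15·2⁴)/(360·4·1000) = -7/5625 rad
Load 2 — applied couple M₀=-14 kN·m at a=1 m (b=L-a=3):
  θ_2 = (M₀x²/(2L)-M₀(x-a)+C₁)/EI  [x>a] with C₁=M₀(3b²-L²)/(6L)=-77/12 = ((-14)·2²/(2·4)-(-14)·(2-1)+(-77/12))/1000 = 7/12000 rad
Superposition: θ = Σ θ_i = -119/180000 rad ≈ -0.000661 rad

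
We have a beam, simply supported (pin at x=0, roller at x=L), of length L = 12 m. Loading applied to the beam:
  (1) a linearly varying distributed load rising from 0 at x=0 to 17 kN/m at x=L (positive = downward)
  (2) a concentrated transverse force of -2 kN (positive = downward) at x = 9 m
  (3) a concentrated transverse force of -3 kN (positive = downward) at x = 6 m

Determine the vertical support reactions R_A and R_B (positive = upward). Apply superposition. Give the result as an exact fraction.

Load 1 — triangular load w₀=17 kN/m (0→w₀ over full span):
  R_A = w₀L/6 = 17·12/6 = 34 kN
  R_B = w₀L/3 = 17·12/3 = 68 kN
Load 2 — point force P=-2 kN at a=9 m (b=L-a=3):
  R_A = Pb/L = (-2)·3/12 = -1/2 kN
  R_B = Pa/L = (-2)·9/12 = -3/2 kN
Load 3 — point force P=-3 kN at a=6 m (b=L-a=6):
  R_A = Pb/L = (-3)·6/12 = -3/2 kN
  R_B = Pa/L = (-3)·6/12 = -3/2 kN
Superposition: R_A = 32 kN, R_B = 65 kN

R_A = 32 kN, R_B = 65 kN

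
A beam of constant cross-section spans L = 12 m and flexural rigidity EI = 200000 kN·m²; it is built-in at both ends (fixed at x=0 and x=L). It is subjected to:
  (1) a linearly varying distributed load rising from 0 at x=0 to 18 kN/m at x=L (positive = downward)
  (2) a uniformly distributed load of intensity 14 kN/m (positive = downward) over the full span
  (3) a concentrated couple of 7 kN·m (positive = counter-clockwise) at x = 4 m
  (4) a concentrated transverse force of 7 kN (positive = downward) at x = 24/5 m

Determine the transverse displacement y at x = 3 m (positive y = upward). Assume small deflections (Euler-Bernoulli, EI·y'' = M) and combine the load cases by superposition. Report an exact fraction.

y(3) = -280723/80000000 m

Load 1 — triangular load w₀=18 kN/m (0→w₀ over full span):
  y_1 = -w₀x²(L-x)²(x+2L)/(120LEI) = -18·3²·(12-3)²·(3+2·12)/(120·12·200000) = -19683/16000000 m
Load 2 — uniform load w=14 kN/m over full span:
  y_2 = -wx²(L-x)²/(24EI) = -14·3²·(12-3)²/(24·200000) = -1701/800000 m
Load 3 — applied couple M₀=7 kN·m at a=4 m (b=L-a=8):
  y_3 = (R_Ax³/6 - M_Ax²/2)/EI  [x≤a] with R_A=7/9, M_A=0 = ((7/9)·3³/6 - 0·3²/2)/200000 = 7/400000 m
Load 4 — point force P=7 kN at a=24/5 m (b=L-a=36/5):
  y_4 = -Pb²x²(3aL-(3a+b)x)/(6L³EI)  [x≤a] = -7·(36/5)²·3²·(3·(24/5)·12-(3·(24/5)+(36/5))·3)/(6·12³·200000) = -1701/10000000 m
Superposition: y = Σ y_i = -280723/80000000 m ≈ -0.003509 m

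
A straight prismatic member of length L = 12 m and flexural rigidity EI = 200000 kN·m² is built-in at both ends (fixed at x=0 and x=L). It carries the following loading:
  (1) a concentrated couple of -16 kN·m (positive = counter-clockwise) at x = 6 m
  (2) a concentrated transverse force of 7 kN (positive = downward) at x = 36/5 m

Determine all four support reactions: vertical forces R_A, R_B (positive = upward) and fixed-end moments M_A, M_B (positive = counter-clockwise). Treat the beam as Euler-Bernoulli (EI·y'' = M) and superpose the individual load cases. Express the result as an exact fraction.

Load 1 — applied couple M₀=-16 kN·m at a=6 m (b=L-a=6):
  R_A = 6M₀ab/L³ = 6·(-16)·6·6/12³ = -2 kN
  M_A = M₀b(2a-b)/L² = (-16)·6·(2·6-6)/12² = -4 kN·m
  R_B = -6M₀ab/L³ = -6·(-16)·6·6/12³ = 2 kN
  M_B = M₀a(2b-a)/L² = (-16)·6·(2·6-6)/12² = -4 kN·m
Load 2 — point force P=7 kN at a=36/5 m (b=L-a=24/5):
  R_A = Pb²(3a+b)/L³ = 7·(24/5)²·(3·(36/5)+(24/5))/12³ = 308/125 kN
  M_A = Pab²/L² = 7·(36/5)·(24/5)²/12² = 1008/125 kN·m
  R_B = Pa²(a+3b)/L³ = 7·(36/5)²·((36/5)+3·(24/5))/12³ = 567/125 kN
  M_B = -Pa²b/L² = -7·(36/5)²·(24/5)/12² = -1512/125 kN·m
Superposition: R_A = 58/125 kN, M_A = 508/125 kN·m, R_B = 817/125 kN, M_B = -2012/125 kN·m

R_A = 58/125 kN, M_A = 508/125 kN·m, R_B = 817/125 kN, M_B = -2012/125 kN·m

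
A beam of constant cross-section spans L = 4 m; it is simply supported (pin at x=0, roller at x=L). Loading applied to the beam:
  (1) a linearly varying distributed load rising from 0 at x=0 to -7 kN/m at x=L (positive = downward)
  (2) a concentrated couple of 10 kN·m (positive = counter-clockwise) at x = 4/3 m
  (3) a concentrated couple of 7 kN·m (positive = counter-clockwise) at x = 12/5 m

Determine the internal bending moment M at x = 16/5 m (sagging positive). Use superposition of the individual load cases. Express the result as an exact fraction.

Load 1 — triangular load w₀=-7 kN/m (0→w₀ over full span):
  M_1 = w₀Lx/6 - w₀x³/(6L) = (-7)·4·(16/5)/6 - (-7)·(16/5)³/(6·4) = -672/125 kN·m
Load 2 — applied couple M₀=10 kN·m at a=4/3 m (b=L-a=8/3):
  M_2 = M₀x/L - M₀  [x>a] = 10·(16/5)/4 - 10 = -2 kN·m
Load 3 — applied couple M₀=7 kN·m at a=12/5 m (b=L-a=8/5):
  M_3 = M₀x/L - M₀  [x>a] = 7·(16/5)/4 - 7 = -7/5 kN·m
Superposition: M = Σ M_i = -1097/125 kN·m ≈ -8.776000 kN·m

M(16/5) = -1097/125 kN·m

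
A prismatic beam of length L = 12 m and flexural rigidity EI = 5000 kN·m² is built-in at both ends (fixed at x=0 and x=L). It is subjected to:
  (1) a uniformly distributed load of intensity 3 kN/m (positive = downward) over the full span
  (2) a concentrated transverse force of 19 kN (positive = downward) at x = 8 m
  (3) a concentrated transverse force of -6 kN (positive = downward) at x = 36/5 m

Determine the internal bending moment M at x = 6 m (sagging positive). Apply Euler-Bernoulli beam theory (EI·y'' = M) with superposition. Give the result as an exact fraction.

M(6) = 1868/75 kN·m

Load 1 — uniform load w=3 kN/m over full span:
  M_1 = wLx/2 - wL²/12 - wx²/2 = 3·12·6/2 - 3·12²/12 - 3·6²/2 = 18 kN·m
Load 2 — point force P=19 kN at a=8 m (b=L-a=4):
  M_2 = Pb²(3a+b)x/L³ - Pab²/L²  [x≤a] = 19·4²·(3·8+4)·6/12³ - 19·8·4²/12² = 38/3 kN·m
Load 3 — point force P=-6 kN at a=36/5 m (b=L-a=24/5):
  M_3 = Pb²(3a+b)x/L³ - Pab²/L²  [x≤a] = (-6)·(24/5)²·(3·(36/5)+(24/5))·6/12³ - (-6)·(36/5)·(24/5)²/12² = -144/25 kN·m
Superposition: M = Σ M_i = 1868/75 kN·m ≈ 24.906667 kN·m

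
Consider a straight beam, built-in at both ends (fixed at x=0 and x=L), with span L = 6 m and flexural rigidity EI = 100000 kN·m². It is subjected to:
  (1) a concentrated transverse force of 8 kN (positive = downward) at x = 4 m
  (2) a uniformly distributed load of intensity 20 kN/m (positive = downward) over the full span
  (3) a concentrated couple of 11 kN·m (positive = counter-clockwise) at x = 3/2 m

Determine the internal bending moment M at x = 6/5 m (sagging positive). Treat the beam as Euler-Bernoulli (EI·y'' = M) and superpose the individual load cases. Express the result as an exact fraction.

M(6/5) = 257/240 kN·m

Load 1 — point force P=8 kN at a=4 m (b=L-a=2):
  M_1 = Pb²(3a+b)x/L³ - Pab²/L²  [x≤a] = 8·2²·(3·4+2)·(6/5)/6³ - 8·4·2²/6² = -16/15 kN·m
Load 2 — uniform load w=20 kN/m over full span:
  M_2 = wLx/2 - wL²/12 - wx²/2 = 20·6·(6/5)/2 - 20·6²/12 - 20·(6/5)²/2 = -12/5 kN·m
Load 3 — applied couple M₀=11 kN·m at a=3/2 m (b=L-a=9/2):
  M_3 = R_Ax - M_A  [x≤a] with R_A=33/16, M_A=-33/16 = (33/16)·(6/5) - (-33/16) = 363/80 kN·m
Superposition: M = Σ M_i = 257/240 kN·m ≈ 1.070833 kN·m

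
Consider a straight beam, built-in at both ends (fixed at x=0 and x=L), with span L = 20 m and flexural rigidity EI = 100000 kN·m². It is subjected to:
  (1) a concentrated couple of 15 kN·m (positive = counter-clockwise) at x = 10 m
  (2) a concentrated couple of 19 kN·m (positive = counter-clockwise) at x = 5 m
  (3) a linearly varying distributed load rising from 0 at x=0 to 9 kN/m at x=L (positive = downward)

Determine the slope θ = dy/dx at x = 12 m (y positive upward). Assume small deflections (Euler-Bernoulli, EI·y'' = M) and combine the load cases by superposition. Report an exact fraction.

θ(12) = 1079/1000000 rad

Load 1 — applied couple M₀=15 kN·m at a=10 m (b=L-a=10):
  θ_1 = (R_Ax²/2 - M_Ax - M₀(x-a))/EI  [x>a] with R_A=9/8, M_A=15/4 = ((9/8)·12²/2 - (15/4)·12 - 15·(12-10))/100000 = 3/50000 rad
Load 2 — applied couple M₀=19 kN·m at a=5 m (b=L-a=15):
  θ_2 = (R_Ax²/2 - M_Ax - M₀(x-a))/EI  [x>a] with R_A=171/160, M_A=-57/16 = ((171/160)·12²/2 - (-57/16)·12 - 19·(12-5))/100000 = -133/1000000 rad
Load 3 — triangular load w₀=9 kN/m (0→w₀ over full span):
  θ_3 = -w₀(2x(L-x)(L-2x)(x+2L)+x²(L-x)²)/(120LEI) = -9·(2·12·(20-12)·(20-2·12)·(12+2·20)+12²·(20-12)²)/(120·20·100000) = 18/15625 rad
Superposition: θ = Σ θ_i = 1079/1000000 rad ≈ 0.001079 rad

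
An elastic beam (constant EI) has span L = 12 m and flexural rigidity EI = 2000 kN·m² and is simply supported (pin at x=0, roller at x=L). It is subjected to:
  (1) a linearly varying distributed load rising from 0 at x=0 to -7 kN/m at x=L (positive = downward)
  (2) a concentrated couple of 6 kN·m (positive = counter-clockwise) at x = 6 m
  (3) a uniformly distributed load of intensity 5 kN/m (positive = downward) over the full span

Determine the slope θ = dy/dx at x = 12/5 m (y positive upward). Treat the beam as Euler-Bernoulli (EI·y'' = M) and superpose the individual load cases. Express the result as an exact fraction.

Load 1 — triangular load w₀=-7 kN/m (0→w₀ over full span):
  θ_1 = -w₀(7L⁴-30L²x²+15x⁴)/(360LEI) = -(-7)·(7·12⁴-30·12²·(12/5)²+15·(12/5)⁴)/(360·12·2000) = 7644/78125 rad
Load 2 — applied couple M₀=6 kN·m at a=6 m (b=L-a=6):
  θ_2 = (M₀x²/(2L)+C₁)/EI  [x≤a] with C₁=M₀(3b²-L²)/(6L)=-3 = (6·(12/5)²/(2·12)+(-3))/2000 = -39/50000 rad
Load 3 — uniform load w=5 kN/m over full span:
  θ_3 = -w(L³-6Lx²+4x³)/(24EI) = -5·(12³-6·12·(12/5)²+4·(12/5)³)/(24·2000) = -891/6250 rad
Superposition: θ = Σ θ_i = -56871/1250000 rad ≈ -0.045497 rad

θ(12/5) = -56871/1250000 rad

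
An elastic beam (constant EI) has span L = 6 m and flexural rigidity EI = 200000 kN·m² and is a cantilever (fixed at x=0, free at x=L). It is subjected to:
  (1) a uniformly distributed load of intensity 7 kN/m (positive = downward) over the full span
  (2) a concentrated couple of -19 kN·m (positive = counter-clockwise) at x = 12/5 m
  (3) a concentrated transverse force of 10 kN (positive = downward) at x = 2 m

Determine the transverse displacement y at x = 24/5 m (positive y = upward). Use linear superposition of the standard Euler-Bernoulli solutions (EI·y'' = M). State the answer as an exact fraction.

y(24/5) = -126449/23437500 m

Load 1 — uniform load w=7 kN/m over full span:
  y_1 = -wx²(x²-4Lx+6L²)/(24EI) = -7·(24/5)²·((24/5)²-4·6·(24/5)+6·6²)/(24·200000) = -8127/1953125 m
Load 2 — applied couple M₀=-19 kN·m at a=12/5 m (b=L-a=18/5):
  y_2 = M₀a(2x-a)/(2EI)  [x>a] = (-19)·(12/5)·(2·(24/5)-(12/5))/(2·200000) = -513/625000 m
Load 3 — point force P=10 kN at a=2 m (b=L-a=4):
  y_3 = -Pa²(3x-a)/(6EI)  [x>a] = -10·2²·(3·(24/5)-2)/(6·200000) = -31/75000 m
Superposition: y = Σ y_i = -126449/23437500 m ≈ -0.005395 m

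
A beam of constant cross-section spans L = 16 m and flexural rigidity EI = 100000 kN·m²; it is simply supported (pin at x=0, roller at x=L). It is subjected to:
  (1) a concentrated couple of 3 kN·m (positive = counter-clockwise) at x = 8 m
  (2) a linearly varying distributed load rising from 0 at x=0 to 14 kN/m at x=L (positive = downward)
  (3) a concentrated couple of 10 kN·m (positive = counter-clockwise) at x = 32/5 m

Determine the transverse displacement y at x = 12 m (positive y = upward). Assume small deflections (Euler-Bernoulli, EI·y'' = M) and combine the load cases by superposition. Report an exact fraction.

y(12) = -32909/750000 m

Load 1 — applied couple M₀=3 kN·m at a=8 m (b=L-a=8):
  y_1 = (M₀x³/(6L)-M₀(x-a)²/2+C₁x)/EI  [x>a] with C₁=M₀(3b²-L²)/(6L)=-2 = (3·12³/(6·16)-3·(12-8)²/2+(-2)·12)/100000 = 3/50000 m
Load 2 — triangular load w₀=14 kN/m (0→w₀ over full span):
  y_2 = -w₀x(7L⁴-10L²x²+3x⁴)/(360LEI) = -14·12·(7·16⁴-10·16²·12²+3·12⁴)/(360·16·100000) = -833/18750 m
Load 3 — applied couple M₀=10 kN·m at a=32/5 m (b=L-a=48/5):
  y_3 = (M₀x³/(6L)-M₀(x-a)²/2+C₁x)/EI  [x>a] with C₁=M₀(3b²-L²)/(6L)=32/15 = (10·12³/(6·16)-10·(12-(32/5))²/2+(32/15)·12)/100000 = 61/125000 m
Superposition: y = Σ y_i = -32909/750000 m ≈ -0.043879 m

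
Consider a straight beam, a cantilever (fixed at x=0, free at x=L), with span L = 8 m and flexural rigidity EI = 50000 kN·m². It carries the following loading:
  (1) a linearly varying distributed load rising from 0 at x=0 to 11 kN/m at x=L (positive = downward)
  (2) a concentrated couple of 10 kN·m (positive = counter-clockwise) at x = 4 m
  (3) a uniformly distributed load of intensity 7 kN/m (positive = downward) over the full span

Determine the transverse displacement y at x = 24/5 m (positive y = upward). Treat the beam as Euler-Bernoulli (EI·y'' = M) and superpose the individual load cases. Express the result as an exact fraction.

y(24/5) = -3430337/48828125 m

Load 1 — triangular load w₀=11 kN/m (0→w₀ over full span):
  y_1 = (w₀Lx³/12-w₀L²x²/6-w₀x⁵/(120L))/EI = (11·8·(24/5)³/12-11·8²·(24/5)²/6-11·(24/5)⁵/(120·8))/50000 = -1876512/48828125 m
Load 2 — applied couple M₀=10 kN·m at a=4 m (b=L-a=4):
  y_2 = M₀a(2x-a)/(2EI)  [x>a] = 10·4·(2·(24/5)-4)/(2·50000) = 7/3125 m
Load 3 — uniform load w=7 kN/m over full span:
  y_3 = -wx²(x²-4Lx+6L²)/(24EI) = -7·(24/5)²·((24/5)²-4·8·(24/5)+6·8²)/(24·50000) = -66528/1953125 m
Superposition: y = Σ y_i = -3430337/48828125 m ≈ -0.070253 m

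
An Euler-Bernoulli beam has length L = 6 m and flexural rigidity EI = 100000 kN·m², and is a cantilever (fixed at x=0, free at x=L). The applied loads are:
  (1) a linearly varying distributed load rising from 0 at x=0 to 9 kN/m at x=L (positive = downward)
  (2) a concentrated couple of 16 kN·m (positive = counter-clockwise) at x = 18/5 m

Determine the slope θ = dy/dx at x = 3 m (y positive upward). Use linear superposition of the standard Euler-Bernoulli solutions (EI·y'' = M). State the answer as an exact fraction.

θ(3) = -2553/1600000 rad

Load 1 — triangular load w₀=9 kN/m (0→w₀ over full span):
  θ_1 = (w₀Lx²/4-w₀L²x/3-w₀x⁴/(24L))/EI = (9·6·3²/4-9·6²·3/3-9·3⁴/(24·6))/100000 = -3321/1600000 rad
Load 2 — applied couple M₀=16 kN·m at a=18/5 m (b=L-a=12/5):
  θ_2 = M₀x/EI  [x≤a] = 16·3/100000 = 3/6250 rad
Superposition: θ = Σ θ_i = -2553/1600000 rad ≈ -0.001596 rad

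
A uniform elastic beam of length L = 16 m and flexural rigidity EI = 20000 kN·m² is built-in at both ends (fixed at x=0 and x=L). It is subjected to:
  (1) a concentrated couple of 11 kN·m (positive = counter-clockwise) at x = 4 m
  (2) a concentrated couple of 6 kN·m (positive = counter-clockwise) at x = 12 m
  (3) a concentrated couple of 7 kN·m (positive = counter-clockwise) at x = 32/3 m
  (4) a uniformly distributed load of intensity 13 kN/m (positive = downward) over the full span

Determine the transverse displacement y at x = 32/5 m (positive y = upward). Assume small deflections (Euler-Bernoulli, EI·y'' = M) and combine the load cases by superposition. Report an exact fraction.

y(32/5) = -1436231/14062500 m

Load 1 — applied couple M₀=11 kN·m at a=4 m (b=L-a=12):
  y_1 = (R_Ax³/6 - M_Ax²/2 - M₀(x-a)²/2)/EI  [x>a] with R_A=99/128, M_A=-33/16 = ((99/128)·(32/5)³/6 - (-33/16)·(32/5)²/2 - 11·((32/5)-4)²/2)/20000 = 693/312500 m
Load 2 — applied couple M₀=6 kN·m at a=12 m (b=L-a=4):
  y_2 = (R_Ax³/6 - M_Ax²/2)/EI  [x≤a] with R_A=27/64, M_A=15/8 = ((27/64)·(32/5)³/6 - (15/8)·(32/5)²/2)/20000 = -78/78125 m
Load 3 — applied couple M₀=7 kN·m at a=32/3 m (b=L-a=16/3):
  y_3 = (R_Ax³/6 - M_Ax²/2)/EI  [x≤a] with R_A=7/12, M_A=7/3 = ((7/12)·(32/5)³/6 - (7/3)·(32/5)²/2)/20000 = -784/703125 m
Load 4 — uniform load w=13 kN/m over full span:
  y_4 = -wx²(L-x)²/(24EI) = -13·(32/5)²·(16-(32/5))²/(24·20000) = -39936/390625 m
Superposition: y = Σ y_i = -1436231/14062500 m ≈ -0.102132 m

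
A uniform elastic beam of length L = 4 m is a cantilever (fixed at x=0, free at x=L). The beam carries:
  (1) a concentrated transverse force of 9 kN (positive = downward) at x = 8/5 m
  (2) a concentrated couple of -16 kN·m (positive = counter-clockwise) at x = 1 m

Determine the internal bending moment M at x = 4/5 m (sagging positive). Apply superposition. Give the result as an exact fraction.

Load 1 — point force P=9 kN at a=8/5 m (b=L-a=12/5):
  M_1 = -P(a-x)  [x≤a] = -9·((8/5)-(4/5)) = -36/5 kN·m
Load 2 — applied couple M₀=-16 kN·m at a=1 m (b=L-a=3):
  M_2 = M₀  [x≤a] = (-16) = -16 kN·m
Superposition: M = Σ M_i = -116/5 kN·m ≈ -23.200000 kN·m

M(4/5) = -116/5 kN·m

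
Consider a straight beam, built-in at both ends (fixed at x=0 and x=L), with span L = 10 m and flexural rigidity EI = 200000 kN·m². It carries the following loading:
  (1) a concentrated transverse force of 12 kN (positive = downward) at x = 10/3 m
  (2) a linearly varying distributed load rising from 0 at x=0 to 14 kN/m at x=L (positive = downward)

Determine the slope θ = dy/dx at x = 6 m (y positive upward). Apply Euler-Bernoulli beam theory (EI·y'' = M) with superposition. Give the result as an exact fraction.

Load 1 — point force P=12 kN at a=10/3 m (b=L-a=20/3):
  θ_1 = Pa²(L-x)(2bL-(3b+a)(L-x))/(2L³EI)  [x>a] = 12·(10/3)²·(10-6)·(2·(20/3)·10-(3·(20/3)+(10/3))·(10-6))/(2·10³·200000) = 1/18750 rad
Load 2 — triangular load w₀=14 kN/m (0→w₀ over full span):
  θ_2 = -w₀(2x(L-x)(L-2x)(x+2L)+x²(L-x)²)/(120LEI) = -14·(2·6·(10-6)·(10-2·6)·(6+2·10)+6²·(10-6)²)/(120·10·200000) = 7/62500 rad
Superposition: θ = Σ θ_i = 31/187500 rad ≈ 0.000165 rad

θ(6) = 31/187500 rad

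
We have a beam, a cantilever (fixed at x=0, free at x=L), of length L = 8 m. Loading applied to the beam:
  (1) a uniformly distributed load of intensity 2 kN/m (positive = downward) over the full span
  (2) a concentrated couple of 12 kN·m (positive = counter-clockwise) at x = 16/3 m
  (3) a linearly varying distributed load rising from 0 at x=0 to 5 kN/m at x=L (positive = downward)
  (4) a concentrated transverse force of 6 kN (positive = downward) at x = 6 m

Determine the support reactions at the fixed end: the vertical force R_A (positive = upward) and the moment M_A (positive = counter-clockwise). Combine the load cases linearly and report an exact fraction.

Load 1 — uniform load w=2 kN/m over full span:
  R_A = wL = 2·8 = 16 kN
  M_A = wL²/2 = 2·8²/2 = 64 kN·m
Load 2 — applied couple M₀=12 kN·m at a=16/3 m (b=L-a=8/3):
  R_A = 0 kN
  M_A = -M₀ = -12 kN·m
Load 3 — triangular load w₀=5 kN/m (0→w₀ over full span):
  R_A = w₀L/2 = 5·8/2 = 20 kN
  M_A = w₀L²/3 = 5·8²/3 = 320/3 kN·m
Load 4 — point force P=6 kN at a=6 m (b=L-a=2):
  R_A = P = 6 kN
  M_A = Pa = 6·6 = 36 kN·m
Superposition: R_A = 42 kN, M_A = 584/3 kN·m

R_A = 42 kN, M_A = 584/3 kN·m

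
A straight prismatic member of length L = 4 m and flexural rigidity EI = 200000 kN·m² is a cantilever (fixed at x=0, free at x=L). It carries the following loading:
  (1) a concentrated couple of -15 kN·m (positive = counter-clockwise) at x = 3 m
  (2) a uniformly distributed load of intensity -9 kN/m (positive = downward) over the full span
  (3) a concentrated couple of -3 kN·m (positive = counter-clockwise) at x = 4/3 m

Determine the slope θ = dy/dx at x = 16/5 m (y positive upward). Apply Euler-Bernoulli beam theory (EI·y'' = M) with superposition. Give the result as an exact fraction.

θ(16/5) = 5779/25000000 rad

Load 1 — applied couple M₀=-15 kN·m at a=3 m (b=L-a=1):
  θ_1 = M₀a/EI  [x>a] = (-15)·3/200000 = -9/40000 rad
Load 2 — uniform load w=-9 kN/m over full span:
  θ_2 = -wx(x²-3Lx+3L²)/(6EI) = -(-9)·(16/5)·((16/5)²-3·4·(16/5)+3·4²)/(6·200000) = 186/390625 rad
Load 3 — applied couple M₀=-3 kN·m at a=4/3 m (b=L-a=8/3):
  θ_3 = M₀a/EI  [x>a] = (-3)·(4/3)/200000 = -1/50000 rad
Superposition: θ = Σ θ_i = 5779/25000000 rad ≈ 0.000231 rad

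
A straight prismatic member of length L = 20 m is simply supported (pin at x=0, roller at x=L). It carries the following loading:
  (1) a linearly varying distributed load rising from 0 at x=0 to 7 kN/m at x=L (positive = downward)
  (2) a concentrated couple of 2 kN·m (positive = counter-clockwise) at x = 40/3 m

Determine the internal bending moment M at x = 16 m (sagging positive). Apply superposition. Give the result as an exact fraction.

Load 1 — triangular load w₀=7 kN/m (0→w₀ over full span):
  M_1 = w₀Lx/6 - w₀x³/(6L) = 7·20·16/6 - 7·16³/(6·20) = 672/5 kN·m
Load 2 — applied couple M₀=2 kN·m at a=40/3 m (b=L-a=20/3):
  M_2 = M₀x/L - M₀  [x>a] = 2·16/20 - 2 = -2/5 kN·m
Superposition: M = Σ M_i = 134 kN·m ≈ 134.000000 kN·m

M(16) = 134 kN·m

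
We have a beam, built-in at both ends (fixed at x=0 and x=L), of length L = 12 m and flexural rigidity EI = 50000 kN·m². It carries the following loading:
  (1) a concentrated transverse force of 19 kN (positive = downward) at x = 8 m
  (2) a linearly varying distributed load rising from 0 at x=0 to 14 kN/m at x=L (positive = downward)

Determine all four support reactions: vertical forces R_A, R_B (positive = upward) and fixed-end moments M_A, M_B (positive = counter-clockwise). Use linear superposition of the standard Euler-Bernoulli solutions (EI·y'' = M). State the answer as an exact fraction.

R_A = 4067/135 kN, M_A = 3784/45 kN·m, R_B = 9838/135 kN, M_B = -6056/45 kN·m

Load 1 — point force P=19 kN at a=8 m (b=L-a=4):
  R_A = Pb²(3a+b)/L³ = 19·4²·(3·8+4)/12³ = 133/27 kN
  M_A = Pab²/L² = 19·8·4²/12² = 152/9 kN·m
  R_B = Pa²(a+3b)/L³ = 19·8²·(8+3·4)/12³ = 380/27 kN
  M_B = -Pa²b/L² = -19·8²·4/12² = -304/9 kN·m
Load 2 — triangular load w₀=14 kN/m (0→w₀ over full span):
  R_A = 3w₀L/20 = 3·14·12/20 = 126/5 kN
  M_A = w₀L²/30 = 14·12²/30 = 336/5 kN·m
  R_B = 7w₀L/20 = 7·14·12/20 = 294/5 kN
  M_B = -w₀L²/20 = -14·12²/20 = -504/5 kN·m
Superposition: R_A = 4067/135 kN, M_A = 3784/45 kN·m, R_B = 9838/135 kN, M_B = -6056/45 kN·m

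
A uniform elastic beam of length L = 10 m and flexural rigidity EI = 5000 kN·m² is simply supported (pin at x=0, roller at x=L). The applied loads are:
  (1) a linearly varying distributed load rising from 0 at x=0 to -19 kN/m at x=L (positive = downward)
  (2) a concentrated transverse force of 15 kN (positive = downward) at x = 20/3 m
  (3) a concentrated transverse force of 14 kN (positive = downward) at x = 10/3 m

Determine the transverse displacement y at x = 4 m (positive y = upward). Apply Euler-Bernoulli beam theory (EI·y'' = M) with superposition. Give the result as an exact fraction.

Load 1 — triangular load w₀=-19 kN/m (0→w₀ over full span):
  y_1 = -w₀x(7L⁴-10L²x²+3x⁴)/(360LEI) = -(-19)·4·(7·10⁴-10·10²·4²+3·4⁴)/(360·10·5000) = 21679/93750 m
Load 2 — point force P=15 kN at a=20/3 m (b=L-a=10/3):
  y_2 = -Pbx(L²-b²-x²)/(6LEI)  [x≤a] = -15·(10/3)·4·(10²-(10/3)²-4²)/(6·10·5000) = -164/3375 m
Load 3 — point force P=14 kN at a=10/3 m (b=L-a=20/3):
  y_3 = -Pa(L-x)(2Lx-a²-x²)/(6LEI)  [x>a] = -14·(10/3)·(10-4)·(2·10·4-(10/3)²-4²)/(6·10·5000) = -833/16875 m
Superposition: y = Σ y_i = 37487/281250 m ≈ 0.133287 m

y(4) = 37487/281250 m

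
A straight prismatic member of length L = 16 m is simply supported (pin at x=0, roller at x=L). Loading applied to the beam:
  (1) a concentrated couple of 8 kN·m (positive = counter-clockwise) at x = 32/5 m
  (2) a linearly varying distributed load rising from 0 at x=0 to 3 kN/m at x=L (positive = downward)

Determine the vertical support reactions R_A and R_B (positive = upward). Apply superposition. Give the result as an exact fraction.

Load 1 — applied couple M₀=8 kN·m at a=32/5 m (b=L-a=48/5):
  R_A = M₀/L = 8/16 = 1/2 kN
  R_B = -M₀/L = -8/16 = -1/2 kN
Load 2 — triangular load w₀=3 kN/m (0→w₀ over full span):
  R_A = w₀L/6 = 3·16/6 = 8 kN
  R_B = w₀L/3 = 3·16/3 = 16 kN
Superposition: R_A = 17/2 kN, R_B = 31/2 kN

R_A = 17/2 kN, R_B = 31/2 kN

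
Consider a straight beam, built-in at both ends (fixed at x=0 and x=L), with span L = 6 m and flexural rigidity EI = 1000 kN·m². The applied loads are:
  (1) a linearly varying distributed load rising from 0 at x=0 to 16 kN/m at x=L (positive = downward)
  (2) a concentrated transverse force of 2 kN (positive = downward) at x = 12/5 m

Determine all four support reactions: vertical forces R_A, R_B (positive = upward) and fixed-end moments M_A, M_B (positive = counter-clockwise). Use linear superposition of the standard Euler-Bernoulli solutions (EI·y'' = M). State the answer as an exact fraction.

Load 1 — triangular load w₀=16 kN/m (0→w₀ over full span):
  R_A = 3w₀L/20 = 3·16·6/20 = 72/5 kN
  M_A = w₀L²/30 = 16·6²/30 = 96/5 kN·m
  R_B = 7w₀L/20 = 7·16·6/20 = 168/5 kN
  M_B = -w₀L²/20 = -16·6²/20 = -144/5 kN·m
Load 2 — point force P=2 kN at a=12/5 m (b=L-a=18/5):
  R_A = Pb²(3a+b)/L³ = 2·(18/5)²·(3·(12/5)+(18/5))/6³ = 162/125 kN
  M_A = Pab²/L² = 2·(12/5)·(18/5)²/6² = 216/125 kN·m
  R_B = Pa²(a+3b)/L³ = 2·(12/5)²·((12/5)+3·(18/5))/6³ = 88/125 kN
  M_B = -Pa²b/L² = -2·(12/5)²·(18/5)/6² = -144/125 kN·m
Superposition: R_A = 1962/125 kN, M_A = 2616/125 kN·m, R_B = 4288/125 kN, M_B = -3744/125 kN·m

R_A = 1962/125 kN, M_A = 2616/125 kN·m, R_B = 4288/125 kN, M_B = -3744/125 kN·m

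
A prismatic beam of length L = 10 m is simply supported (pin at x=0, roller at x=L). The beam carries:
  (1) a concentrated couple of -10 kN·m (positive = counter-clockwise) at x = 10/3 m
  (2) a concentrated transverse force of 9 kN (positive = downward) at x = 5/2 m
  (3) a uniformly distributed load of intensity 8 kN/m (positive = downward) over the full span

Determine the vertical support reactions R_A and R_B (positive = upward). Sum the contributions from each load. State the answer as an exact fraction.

Load 1 — applied couple M₀=-10 kN·m at a=10/3 m (b=L-a=20/3):
  R_A = M₀/L = (-10)/10 = -1 kN
  R_B = -M₀/L = -(-10)/10 = 1 kN
Load 2 — point force P=9 kN at a=5/2 m (b=L-a=15/2):
  R_A = Pb/L = 9·(15/2)/10 = 27/4 kN
  R_B = Pa/L = 9·(5/2)/10 = 9/4 kN
Load 3 — uniform load w=8 kN/m over full span:
  R_A = wL/2 = 8·10/2 = 40 kN
  R_B = wL/2 = 8·10/2 = 40 kN
Superposition: R_A = 183/4 kN, R_B = 173/4 kN

R_A = 183/4 kN, R_B = 173/4 kN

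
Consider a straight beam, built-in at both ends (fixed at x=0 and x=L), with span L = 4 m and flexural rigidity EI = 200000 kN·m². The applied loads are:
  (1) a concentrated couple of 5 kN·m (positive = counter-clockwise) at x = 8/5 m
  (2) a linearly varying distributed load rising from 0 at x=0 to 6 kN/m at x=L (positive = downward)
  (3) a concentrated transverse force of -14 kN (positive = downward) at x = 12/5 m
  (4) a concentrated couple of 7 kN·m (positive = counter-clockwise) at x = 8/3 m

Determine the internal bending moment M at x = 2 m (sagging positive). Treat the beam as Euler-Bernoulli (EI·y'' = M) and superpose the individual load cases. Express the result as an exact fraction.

Load 1 — applied couple M₀=5 kN·m at a=8/5 m (b=L-a=12/5):
  M_1 = R_Ax - M_A - M₀  [x>a] with R_A=9/5, M_A=3/5 = (9/5)·2 - (3/5) - 5 = -2 kN·m
Load 2 — triangular load w₀=6 kN/m (0→w₀ over full span):
  M_2 = 3w₀Lx/20 - w₀L²/30 - w₀x³/(6L) = 3·6·4·2/20 - 6·4²/30 - 6·2³/(6·4) = 2 kN·m
Load 3 — point force P=-14 kN at a=12/5 m (b=L-a=8/5):
  M_3 = Pb²(3a+b)x/L³ - Pab²/L²  [x≤a] = (-14)·(8/5)²·(3·(12/5)+(8/5))·2/4³ - (-14)·(12/5)·(8/5)²/4² = -112/25 kN·m
Load 4 — applied couple M₀=7 kN·m at a=8/3 m (b=L-a=4/3):
  M_4 = R_Ax - M_A  [x≤a] with R_A=7/3, M_A=7/3 = (7/3)·2 - (7/3) = 7/3 kN·m
Superposition: M = Σ M_i = -161/75 kN·m ≈ -2.146667 kN·m

M(2) = -161/75 kN·m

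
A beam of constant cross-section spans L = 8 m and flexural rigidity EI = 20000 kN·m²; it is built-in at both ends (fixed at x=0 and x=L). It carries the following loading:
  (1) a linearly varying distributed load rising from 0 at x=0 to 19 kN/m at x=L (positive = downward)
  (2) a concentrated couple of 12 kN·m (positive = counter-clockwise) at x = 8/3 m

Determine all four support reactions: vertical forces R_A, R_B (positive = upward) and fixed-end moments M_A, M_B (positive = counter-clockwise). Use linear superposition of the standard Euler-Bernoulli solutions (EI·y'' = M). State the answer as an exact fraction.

Load 1 — triangular load w₀=19 kN/m (0→w₀ over full span):
  R_A = 3w₀L/20 = 3·19·8/20 = 114/5 kN
  M_A = w₀L²/30 = 19·8²/30 = 608/15 kN·m
  R_B = 7w₀L/20 = 7·19·8/20 = 266/5 kN
  M_B = -w₀L²/20 = -19·8²/20 = -304/5 kN·m
Load 2 — applied couple M₀=12 kN·m at a=8/3 m (b=L-a=16/3):
  R_A = 6M₀ab/L³ = 6·12·(8/3)·(16/3)/8³ = 2 kN
  M_A = M₀b(2a-b)/L² = 12·(16/3)·(2·(8/3)-(16/3))/8² = 0 kN·m
  R_B = -6M₀ab/L³ = -6·12·(8/3)·(16/3)/8³ = -2 kN
  M_B = M₀a(2b-a)/L² = 12·(8/3)·(2·(16/3)-(8/3))/8² = 4 kN·m
Superposition: R_A = 124/5 kN, M_A = 608/15 kN·m, R_B = 256/5 kN, M_B = -284/5 kN·m

R_A = 124/5 kN, M_A = 608/15 kN·m, R_B = 256/5 kN, M_B = -284/5 kN·m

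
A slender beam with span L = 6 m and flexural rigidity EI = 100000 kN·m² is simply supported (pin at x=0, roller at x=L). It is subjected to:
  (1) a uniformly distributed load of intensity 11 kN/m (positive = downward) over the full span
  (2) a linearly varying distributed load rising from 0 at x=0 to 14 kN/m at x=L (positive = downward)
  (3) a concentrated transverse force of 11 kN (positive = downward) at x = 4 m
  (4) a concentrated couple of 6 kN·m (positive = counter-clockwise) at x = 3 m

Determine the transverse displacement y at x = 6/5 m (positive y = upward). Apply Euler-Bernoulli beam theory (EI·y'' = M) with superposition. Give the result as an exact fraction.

Load 1 — uniform load w=11 kN/m over full span:
  y_1 = -wx(L³-2Lx²+x³)/(24EI) = -11·(6/5)·(6³-2·6·(6/5)²+(6/5)³)/(24·100000) = -8613/7812500 m
Load 2 — triangular load w₀=14 kN/m (0→w₀ over full span):
  y_2 = -w₀x(7L⁴-10L²x²+3x⁴)/(360LEI) = -14·(6/5)·(7·6⁴-10·6²·(6/5)²+3·(6/5)⁴)/(360·6·100000) = -32508/48828125 m
Load 3 — point force P=11 kN at a=4 m (b=L-a=2):
  y_3 = -Pbx(L²-b²-x²)/(6LEI)  [x≤a] = -11·2·(6/5)·(6²-2²-(6/5)²)/(6·6·100000) = -2101/9375000 m
Load 4 — applied couple M₀=6 kN·m at a=3 m (b=L-a=3):
  y_4 = (M₀x³/(6L)+C₁x)/EI  [x≤a] with C₁=M₀(3b²-L²)/(6L)=-3/2 = (6·(6/5)³/(6·6)+(-3/2)·(6/5))/100000 = -189/12500000 m
Superposition: y = Σ y_i = -9409943/4687500000 m ≈ -0.002007 m

y(6/5) = -9409943/4687500000 m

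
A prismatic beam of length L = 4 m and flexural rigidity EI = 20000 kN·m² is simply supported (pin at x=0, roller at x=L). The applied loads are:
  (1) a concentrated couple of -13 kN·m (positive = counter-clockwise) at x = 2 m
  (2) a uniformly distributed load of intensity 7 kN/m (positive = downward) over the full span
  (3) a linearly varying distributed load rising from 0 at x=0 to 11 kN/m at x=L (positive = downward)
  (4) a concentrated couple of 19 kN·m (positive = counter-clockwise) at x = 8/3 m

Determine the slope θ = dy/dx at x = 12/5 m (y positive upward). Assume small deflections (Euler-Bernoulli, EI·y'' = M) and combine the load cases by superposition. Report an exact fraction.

θ(12/5) = 46489/75000000 rad

Load 1 — applied couple M₀=-13 kN·m at a=2 m (b=L-a=2):
  θ_1 = (M₀x²/(2L)-M₀(x-a)+C₁)/EI  [x>a] with C₁=M₀(3b²-L²)/(6L)=13/6 = ((-13)·(12/5)²/(2·4)-(-13)·((12/5)-2)+(13/6))/20000 = -299/3000000 rad
Load 2 — uniform load w=7 kN/m over full span:
  θ_2 = -w(L³-6Lx²+4x³)/(24EI) = -7·(4³-6·4·(12/5)²+4·(12/5)³)/(24·20000) = 259/937500 rad
Load 3 — triangular load w₀=11 kN/m (0→w₀ over full span):
  θ_3 = -w₀(7L⁴-30L²x²+15x⁴)/(360LEI) = -11·(7·4⁴-30·4²·(12/5)²+15·(12/5)⁴)/(360·4·20000) = 638/3515625 rad
Load 4 — applied couple M₀=19 kN·m at a=8/3 m (b=L-a=4/3):
  θ_4 = (M₀x²/(2L)+C₁)/EI  [x≤a] with C₁=M₀(3b²-L²)/(6L)=-76/9 = (19·(12/5)²/(2·4)+(-76/9))/20000 = 589/2250000 rad
Superposition: θ = Σ θ_i = 46489/75000000 rad ≈ 0.000620 rad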